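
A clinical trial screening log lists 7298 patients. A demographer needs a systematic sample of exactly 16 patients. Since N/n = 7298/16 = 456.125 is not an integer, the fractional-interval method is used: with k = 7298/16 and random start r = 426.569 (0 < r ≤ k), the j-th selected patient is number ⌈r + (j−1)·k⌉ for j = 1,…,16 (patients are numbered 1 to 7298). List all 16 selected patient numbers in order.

j=1: r + 0k = 426.569 → ⌈·⌉ = 427
j=2: r + 1k = 882.694 → ⌈·⌉ = 883
j=3: r + 2k = 1338.819 → ⌈·⌉ = 1339
j=4: r + 3k = 1794.944 → ⌈·⌉ = 1795
j=5: r + 4k = 2251.069 → ⌈·⌉ = 2252
j=6: r + 5k = 2707.194 → ⌈·⌉ = 2708
j=7: r + 6k = 3163.319 → ⌈·⌉ = 3164
j=8: r + 7k = 3619.444 → ⌈·⌉ = 3620
j=9: r + 8k = 4075.569 → ⌈·⌉ = 4076
j=10: r + 9k = 4531.694 → ⌈·⌉ = 4532
j=11: r + 10k = 4987.819 → ⌈·⌉ = 4988
j=12: r + 11k = 5443.944 → ⌈·⌉ = 5444
j=13: r + 12k = 5900.069 → ⌈·⌉ = 5901
j=14: r + 13k = 6356.194 → ⌈·⌉ = 6357
j=15: r + 14k = 6812.319 → ⌈·⌉ = 6813
j=16: r + 15k = 7268.444 → ⌈·⌉ = 7269

427, 883, 1339, 1795, 2252, 2708, 3164, 3620, 4076, 4532, 4988, 5444, 5901, 6357, 6813, 7269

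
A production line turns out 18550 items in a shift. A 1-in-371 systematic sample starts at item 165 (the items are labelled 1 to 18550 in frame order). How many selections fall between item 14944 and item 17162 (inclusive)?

k = 371
First selection ≥ 14944: 165 + ⌈(14944−165)/371⌉·371 = 165 + 40×371 = 15005
Last selection ≤ 17162: 165 + ⌊(17162−165)/371⌋·371 = 165 + 45×371 = 16860
Count = 45 − 40 + 1 = 6

6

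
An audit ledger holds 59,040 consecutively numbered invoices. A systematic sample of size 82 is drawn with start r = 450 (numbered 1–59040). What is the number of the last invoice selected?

k = 59040/82 = 720
82nd selection = r + (82−1)·k = 450 + 81×720 = 450 + 58320 = 58770

58770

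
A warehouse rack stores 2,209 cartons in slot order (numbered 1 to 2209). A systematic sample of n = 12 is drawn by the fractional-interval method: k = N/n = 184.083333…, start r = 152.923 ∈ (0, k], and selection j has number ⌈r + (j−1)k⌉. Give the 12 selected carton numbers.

j=1: r + 0k = 152.923 → ⌈·⌉ = 153
j=2: r + 1k = 337.006333… → ⌈·⌉ = 338
j=3: r + 2k = 521.089666… → ⌈·⌉ = 522
j=4: r + 3k = 705.173 → ⌈·⌉ = 706
j=5: r + 4k = 889.256333… → ⌈·⌉ = 890
j=6: r + 5k = 1073.339666… → ⌈·⌉ = 1074
j=7: r + 6k = 1257.423 → ⌈·⌉ = 1258
j=8: r + 7k = 1441.506333… → ⌈·⌉ = 1442
j=9: r + 8k = 1625.589666… → ⌈·⌉ = 1626
j=10: r + 9k = 1809.673 → ⌈·⌉ = 1810
j=11: r + 10k = 1993.756333… → ⌈·⌉ = 1994
j=12: r + 11k = 2177.839666… → ⌈·⌉ = 2178

153, 338, 522, 706, 890, 1074, 1258, 1442, 1626, 1810, 1994, 2178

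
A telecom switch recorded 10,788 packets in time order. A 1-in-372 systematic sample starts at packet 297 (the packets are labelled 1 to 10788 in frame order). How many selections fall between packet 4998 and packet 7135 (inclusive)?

k = 372
First selection ≥ 4998: 297 + ⌈(4998−297)/372⌉·372 = 297 + 13×372 = 5133
Last selection ≤ 7135: 297 + ⌊(7135−297)/372⌋·372 = 297 + 18×372 = 6993
Count = 18 − 13 + 1 = 6

6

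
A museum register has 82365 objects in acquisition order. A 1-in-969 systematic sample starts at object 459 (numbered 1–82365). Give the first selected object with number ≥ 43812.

44064

k = 969
Steps past start: ⌈(43812 − 459)/969⌉ = ⌈43353/969⌉ = 45
Selected object: 459 + 45×969 = 44064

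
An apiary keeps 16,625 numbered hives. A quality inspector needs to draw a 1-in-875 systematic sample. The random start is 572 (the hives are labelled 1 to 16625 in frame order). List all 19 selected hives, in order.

572, 1447, 2322, 3197, 4072, 4947, 5822, 6697, 7572, 8447, 9322, 10197, 11072, 11947, 12822, 13697, 14572, 15447, 16322

hive 1: 572
hive 2: 572 + 875 = 1447
hive 3: 1447 + 875 = 2322
hive 4: 2322 + 875 = 3197
hive 5: 3197 + 875 = 4072
hive 6: 4072 + 875 = 4947
hive 7: 4947 + 875 = 5822
hive 8: 5822 + 875 = 6697
hive 9: 6697 + 875 = 7572
hive 10: 7572 + 875 = 8447
hive 11: 8447 + 875 = 9322
hive 12: 9322 + 875 = 10197
hive 13: 10197 + 875 = 11072
hive 14: 11072 + 875 = 11947
hive 15: 11947 + 875 = 12822
hive 16: 12822 + 875 = 13697
hive 17: 13697 + 875 = 14572
hive 18: 14572 + 875 = 15447
hive 19: 15447 + 875 = 16322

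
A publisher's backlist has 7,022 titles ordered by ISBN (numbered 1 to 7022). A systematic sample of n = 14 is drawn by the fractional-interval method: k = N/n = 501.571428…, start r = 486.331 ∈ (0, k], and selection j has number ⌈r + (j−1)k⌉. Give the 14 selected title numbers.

487, 988, 1490, 1992, 2493, 2995, 3496, 3998, 4499, 5001, 5503, 6004, 6506, 7007

j=1: r + 0k = 486.331 → ⌈·⌉ = 487
j=2: r + 1k = 987.902428… → ⌈·⌉ = 988
j=3: r + 2k = 1489.473857… → ⌈·⌉ = 1490
j=4: r + 3k = 1991.045285… → ⌈·⌉ = 1992
j=5: r + 4k = 2492.616714… → ⌈·⌉ = 2493
j=6: r + 5k = 2994.188142… → ⌈·⌉ = 2995
j=7: r + 6k = 3495.759571… → ⌈·⌉ = 3496
j=8: r + 7k = 3997.331 → ⌈·⌉ = 3998
j=9: r + 8k = 4498.902428… → ⌈·⌉ = 4499
j=10: r + 9k = 5000.473857… → ⌈·⌉ = 5001
j=11: r + 10k = 5502.045285… → ⌈·⌉ = 5503
j=12: r + 11k = 6003.616714… → ⌈·⌉ = 6004
j=13: r + 12k = 6505.188142… → ⌈·⌉ = 6506
j=14: r + 13k = 7006.759571… → ⌈·⌉ = 7007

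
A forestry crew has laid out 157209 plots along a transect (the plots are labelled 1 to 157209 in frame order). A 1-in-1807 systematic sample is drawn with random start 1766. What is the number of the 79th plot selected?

142712

k = 1807
79th selection = r + (79−1)·k = 1766 + 78×1807 = 1766 + 140946 = 142712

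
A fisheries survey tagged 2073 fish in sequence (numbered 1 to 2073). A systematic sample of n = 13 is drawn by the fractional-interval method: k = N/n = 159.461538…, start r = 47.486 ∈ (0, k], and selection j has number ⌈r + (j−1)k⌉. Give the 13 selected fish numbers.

j=1: r + 0k = 47.486 → ⌈·⌉ = 48
j=2: r + 1k = 206.947538… → ⌈·⌉ = 207
j=3: r + 2k = 366.409076… → ⌈·⌉ = 367
j=4: r + 3k = 525.870615… → ⌈·⌉ = 526
j=5: r + 4k = 685.332153… → ⌈·⌉ = 686
j=6: r + 5k = 844.793692… → ⌈·⌉ = 845
j=7: r + 6k = 1004.255230… → ⌈·⌉ = 1005
j=8: r + 7k = 1163.716769… → ⌈·⌉ = 1164
j=9: r + 8k = 1323.178307… → ⌈·⌉ = 1324
j=10: r + 9k = 1482.639846… → ⌈·⌉ = 1483
j=11: r + 10k = 1642.101384… → ⌈·⌉ = 1643
j=12: r + 11k = 1801.562923… → ⌈·⌉ = 1802
j=13: r + 12k = 1961.024461… → ⌈·⌉ = 1962

48, 207, 367, 526, 686, 845, 1005, 1164, 1324, 1483, 1643, 1802, 1962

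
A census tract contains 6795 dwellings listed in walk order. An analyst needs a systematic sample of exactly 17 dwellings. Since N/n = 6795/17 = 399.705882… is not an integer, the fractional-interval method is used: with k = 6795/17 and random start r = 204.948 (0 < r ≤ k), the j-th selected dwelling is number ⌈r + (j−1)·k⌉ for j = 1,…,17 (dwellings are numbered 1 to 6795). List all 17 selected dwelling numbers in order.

j=1: r + 0k = 204.948 → ⌈·⌉ = 205
j=2: r + 1k = 604.653882… → ⌈·⌉ = 605
j=3: r + 2k = 1004.359764… → ⌈·⌉ = 1005
j=4: r + 3k = 1404.065647… → ⌈·⌉ = 1405
j=5: r + 4k = 1803.771529… → ⌈·⌉ = 1804
j=6: r + 5k = 2203.477411… → ⌈·⌉ = 2204
j=7: r + 6k = 2603.183294… → ⌈·⌉ = 2604
j=8: r + 7k = 3002.889176… → ⌈·⌉ = 3003
j=9: r + 8k = 3402.595058… → ⌈·⌉ = 3403
j=10: r + 9k = 3802.300941… → ⌈·⌉ = 3803
j=11: r + 10k = 4202.006823… → ⌈·⌉ = 4203
j=12: r + 11k = 4601.712705… → ⌈·⌉ = 4602
j=13: r + 12k = 5001.418588… → ⌈·⌉ = 5002
j=14: r + 13k = 5401.124470… → ⌈·⌉ = 5402
j=15: r + 14k = 5800.830352… → ⌈·⌉ = 5801
j=16: r + 15k = 6200.536235… → ⌈·⌉ = 6201
j=17: r + 16k = 6600.242117… → ⌈·⌉ = 6601

205, 605, 1005, 1405, 1804, 2204, 2604, 3003, 3403, 3803, 4203, 4602, 5002, 5402, 5801, 6201, 6601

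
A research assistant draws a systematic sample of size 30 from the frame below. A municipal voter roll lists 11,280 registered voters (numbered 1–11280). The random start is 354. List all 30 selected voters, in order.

354, 730, 1106, 1482, 1858, 2234, 2610, 2986, 3362, 3738, 4114, 4490, 4866, 5242, 5618, 5994, 6370, 6746, 7122, 7498, 7874, 8250, 8626, 9002, 9378, 9754, 10130, 10506, 10882, 11258

k = N/n = 11280/30 = 376
voter 1: 354
voter 2: 354 + 376 = 730
voter 3: 730 + 376 = 1106
voter 4: 1106 + 376 = 1482
voter 5: 1482 + 376 = 1858
voter 6: 1858 + 376 = 2234
voter 7: 2234 + 376 = 2610
voter 8: 2610 + 376 = 2986
voter 9: 2986 + 376 = 3362
voter 10: 3362 + 376 = 3738
voter 11: 3738 + 376 = 4114
voter 12: 4114 + 376 = 4490
voter 13: 4490 + 376 = 4866
voter 14: 4866 + 376 = 5242
voter 15: 5242 + 376 = 5618
voter 16: 5618 + 376 = 5994
voter 17: 5994 + 376 = 6370
voter 18: 6370 + 376 = 6746
voter 19: 6746 + 376 = 7122
voter 20: 7122 + 376 = 7498
voter 21: 7498 + 376 = 7874
voter 22: 7874 + 376 = 8250
voter 23: 8250 + 376 = 8626
voter 24: 8626 + 376 = 9002
voter 25: 9002 + 376 = 9378
voter 26: 9378 + 376 = 9754
voter 27: 9754 + 376 = 10130
voter 28: 10130 + 376 = 10506
voter 29: 10506 + 376 = 10882
voter 30: 10882 + 376 = 11258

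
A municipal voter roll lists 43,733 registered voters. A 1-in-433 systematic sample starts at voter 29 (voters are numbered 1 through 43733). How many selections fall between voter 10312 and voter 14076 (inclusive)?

9

k = 433
First selection ≥ 10312: 29 + ⌈(10312−29)/433⌉·433 = 29 + 24×433 = 10421
Last selection ≤ 14076: 29 + ⌊(14076−29)/433⌋·433 = 29 + 32×433 = 13885
Count = 32 − 24 + 1 = 9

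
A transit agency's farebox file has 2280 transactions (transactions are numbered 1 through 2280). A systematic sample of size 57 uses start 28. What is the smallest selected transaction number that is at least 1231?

k = 2280/57 = 40
Steps past start: ⌈(1231 − 28)/40⌉ = ⌈1203/40⌉ = 31
Selected transaction: 28 + 31×40 = 1268

1268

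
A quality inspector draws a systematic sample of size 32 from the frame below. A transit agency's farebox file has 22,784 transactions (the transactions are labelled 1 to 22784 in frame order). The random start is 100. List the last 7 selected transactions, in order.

17900, 18612, 19324, 20036, 20748, 21460, 22172

k = N/n = 22784/32 = 712
26th selection = 100 + 25×712 = 17900
27th: 17900 + 712 = 18612
28th: 18612 + 712 = 19324
29th: 19324 + 712 = 20036
30th: 20036 + 712 = 20748
31st: 20748 + 712 = 21460
32nd: 21460 + 712 = 22172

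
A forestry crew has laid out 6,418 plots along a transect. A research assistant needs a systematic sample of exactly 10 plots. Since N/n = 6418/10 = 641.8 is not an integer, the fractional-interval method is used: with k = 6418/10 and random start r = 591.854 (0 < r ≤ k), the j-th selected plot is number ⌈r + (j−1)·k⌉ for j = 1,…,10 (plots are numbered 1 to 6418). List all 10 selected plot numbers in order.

j=1: r + 0k = 591.854 → ⌈·⌉ = 592
j=2: r + 1k = 1233.654 → ⌈·⌉ = 1234
j=3: r + 2k = 1875.454 → ⌈·⌉ = 1876
j=4: r + 3k = 2517.254 → ⌈·⌉ = 2518
j=5: r + 4k = 3159.054 → ⌈·⌉ = 3160
j=6: r + 5k = 3800.854 → ⌈·⌉ = 3801
j=7: r + 6k = 4442.654 → ⌈·⌉ = 4443
j=8: r + 7k = 5084.454 → ⌈·⌉ = 5085
j=9: r + 8k = 5726.254 → ⌈·⌉ = 5727
j=10: r + 9k = 6368.054 → ⌈·⌉ = 6369

592, 1234, 1876, 2518, 3160, 3801, 4443, 5085, 5727, 6369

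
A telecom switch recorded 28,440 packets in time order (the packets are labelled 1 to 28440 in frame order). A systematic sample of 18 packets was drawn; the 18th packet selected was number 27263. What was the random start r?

403

k = 28440/18 = 1580
r = 27263 − (18−1)×1580 = 27263 − 26860 = 403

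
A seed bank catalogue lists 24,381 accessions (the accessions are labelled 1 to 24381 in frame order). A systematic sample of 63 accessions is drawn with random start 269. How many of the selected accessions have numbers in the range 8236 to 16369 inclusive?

k = 24381/63 = 387
First selection ≥ 8236: 269 + ⌈(8236−269)/387⌉·387 = 269 + 21×387 = 8396
Last selection ≤ 16369: 269 + ⌊(16369−269)/387⌋·387 = 269 + 41×387 = 16136
Count = 41 − 21 + 1 = 21

21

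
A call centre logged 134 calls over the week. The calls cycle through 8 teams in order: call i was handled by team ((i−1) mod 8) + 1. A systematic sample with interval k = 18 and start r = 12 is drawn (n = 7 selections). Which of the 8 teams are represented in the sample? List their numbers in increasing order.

Consecutive selections differ by k = 18, so their team numbers differ by 18 mod 8 = 2.
gcd(18, 8) = 2, so the sample visits 8/2 = 4 distinct residues mod 8.
Start 12 is team 4; the teams hit are 2, 4, 6, 8.

2, 4, 6, 8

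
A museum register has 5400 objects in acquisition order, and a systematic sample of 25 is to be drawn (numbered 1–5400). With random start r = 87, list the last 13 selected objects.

k = N/n = 5400/25 = 216
13th selection = 87 + 12×216 = 2679
14th: 2679 + 216 = 2895
15th: 2895 + 216 = 3111
16th: 3111 + 216 = 3327
17th: 3327 + 216 = 3543
18th: 3543 + 216 = 3759
19th: 3759 + 216 = 3975
20th: 3975 + 216 = 4191
21st: 4191 + 216 = 4407
22nd: 4407 + 216 = 4623
23rd: 4623 + 216 = 4839
24th: 4839 + 216 = 5055
25th: 5055 + 216 = 5271

2679, 2895, 3111, 3327, 3543, 3759, 3975, 4191, 4407, 4623, 4839, 5055, 5271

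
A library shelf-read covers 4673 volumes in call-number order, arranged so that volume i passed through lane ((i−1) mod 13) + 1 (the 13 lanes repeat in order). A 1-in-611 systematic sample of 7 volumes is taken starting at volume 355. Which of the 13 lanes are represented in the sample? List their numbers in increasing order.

4

Consecutive selections differ by k = 611, so their lane numbers differ by 611 mod 13 = 0.
gcd(611, 13) = 13, so the sample visits 13/13 = 1 distinct residues mod 13.
Start 355 is lane 4; the lanes hit are 4.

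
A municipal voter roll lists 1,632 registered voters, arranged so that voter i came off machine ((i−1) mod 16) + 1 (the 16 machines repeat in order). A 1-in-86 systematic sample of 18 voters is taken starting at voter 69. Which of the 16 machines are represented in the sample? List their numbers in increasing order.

1, 3, 5, 7, 9, 11, 13, 15

Consecutive selections differ by k = 86, so their machine numbers differ by 86 mod 16 = 6.
gcd(86, 16) = 2, so the sample visits 16/2 = 8 distinct residues mod 16.
Start 69 is machine 5; the machines hit are 1, 3, 5, 7, 9, 11, 13, 15.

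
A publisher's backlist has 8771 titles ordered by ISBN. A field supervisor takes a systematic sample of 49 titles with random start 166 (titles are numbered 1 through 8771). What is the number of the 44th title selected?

k = 8771/49 = 179
44th selection = r + (44−1)·k = 166 + 43×179 = 166 + 7697 = 7863

7863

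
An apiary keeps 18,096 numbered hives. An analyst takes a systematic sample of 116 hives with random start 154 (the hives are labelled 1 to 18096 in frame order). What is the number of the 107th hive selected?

k = 18096/116 = 156
107th selection = r + (107−1)·k = 154 + 106×156 = 154 + 16536 = 16690

16690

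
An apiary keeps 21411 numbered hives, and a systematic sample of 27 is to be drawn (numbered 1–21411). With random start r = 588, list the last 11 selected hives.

13276, 14069, 14862, 15655, 16448, 17241, 18034, 18827, 19620, 20413, 21206

k = N/n = 21411/27 = 793
17th selection = 588 + 16×793 = 13276
18th: 13276 + 793 = 14069
19th: 14069 + 793 = 14862
20th: 14862 + 793 = 15655
21st: 15655 + 793 = 16448
22nd: 16448 + 793 = 17241
23rd: 17241 + 793 = 18034
24th: 18034 + 793 = 18827
25th: 18827 + 793 = 19620
26th: 19620 + 793 = 20413
27th: 20413 + 793 = 21206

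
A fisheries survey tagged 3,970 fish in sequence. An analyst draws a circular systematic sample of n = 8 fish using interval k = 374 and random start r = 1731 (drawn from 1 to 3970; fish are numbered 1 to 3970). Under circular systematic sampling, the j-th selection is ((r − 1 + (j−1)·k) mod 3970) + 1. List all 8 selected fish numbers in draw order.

1731, 2105, 2479, 2853, 3227, 3601, 5, 379

Selection 1: 1731
Selection 2: 1731 + 374 = 2105
Selection 3: 2105 + 374 = 2479
Selection 4: 2479 + 374 = 2853
Selection 5: 2853 + 374 = 3227
Selection 6: 3227 + 374 = 3601
Selection 7: 3601 + 374 = 3975 → 3975 − 3970 = 5
Selection 8: 5 + 374 = 379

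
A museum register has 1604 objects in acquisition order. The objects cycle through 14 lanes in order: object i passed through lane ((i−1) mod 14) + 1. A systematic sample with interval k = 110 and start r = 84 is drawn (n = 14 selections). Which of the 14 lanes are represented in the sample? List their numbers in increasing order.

2, 4, 6, 8, 10, 12, 14

Consecutive selections differ by k = 110, so their lane numbers differ by 110 mod 14 = 12.
gcd(110, 14) = 2, so the sample visits 14/2 = 7 distinct residues mod 14.
Start 84 is lane 14; the lanes hit are 2, 4, 6, 8, 10, 12, 14.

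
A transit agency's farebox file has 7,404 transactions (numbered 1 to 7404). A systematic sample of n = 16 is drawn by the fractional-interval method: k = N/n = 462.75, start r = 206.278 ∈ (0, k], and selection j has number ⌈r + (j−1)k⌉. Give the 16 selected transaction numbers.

207, 670, 1132, 1595, 2058, 2521, 2983, 3446, 3909, 4372, 4834, 5297, 5760, 6223, 6685, 7148

j=1: r + 0k = 206.278 → ⌈·⌉ = 207
j=2: r + 1k = 669.028 → ⌈·⌉ = 670
j=3: r + 2k = 1131.778 → ⌈·⌉ = 1132
j=4: r + 3k = 1594.528 → ⌈·⌉ = 1595
j=5: r + 4k = 2057.278 → ⌈·⌉ = 2058
j=6: r + 5k = 2520.028 → ⌈·⌉ = 2521
j=7: r + 6k = 2982.778 → ⌈·⌉ = 2983
j=8: r + 7k = 3445.528 → ⌈·⌉ = 3446
j=9: r + 8k = 3908.278 → ⌈·⌉ = 3909
j=10: r + 9k = 4371.028 → ⌈·⌉ = 4372
j=11: r + 10k = 4833.778 → ⌈·⌉ = 4834
j=12: r + 11k = 5296.528 → ⌈·⌉ = 5297
j=13: r + 12k = 5759.278 → ⌈·⌉ = 5760
j=14: r + 13k = 6222.028 → ⌈·⌉ = 6223
j=15: r + 14k = 6684.778 → ⌈·⌉ = 6685
j=16: r + 15k = 7147.528 → ⌈·⌉ = 7148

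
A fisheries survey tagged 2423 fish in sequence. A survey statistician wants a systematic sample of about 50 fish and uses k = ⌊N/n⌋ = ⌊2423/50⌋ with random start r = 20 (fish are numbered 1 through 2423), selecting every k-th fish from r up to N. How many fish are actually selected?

51

k = ⌊2423/50⌋ = 48
Achieved size = ⌊(2423 − 20)/48⌋ + 1 = ⌊2403/48⌋ + 1 = 50 + 1 = 51
(last selection: 20 + 50×48 = 2420 ≤ 2423; next would be 2468 > 2423)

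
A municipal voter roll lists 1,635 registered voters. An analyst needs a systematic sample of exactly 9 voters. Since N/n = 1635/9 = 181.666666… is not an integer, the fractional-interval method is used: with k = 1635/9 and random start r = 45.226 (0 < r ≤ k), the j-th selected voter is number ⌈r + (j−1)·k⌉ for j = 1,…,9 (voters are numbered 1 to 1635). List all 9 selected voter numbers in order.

46, 227, 409, 591, 772, 954, 1136, 1317, 1499

j=1: r + 0k = 45.226 → ⌈·⌉ = 46
j=2: r + 1k = 226.892666… → ⌈·⌉ = 227
j=3: r + 2k = 408.559333… → ⌈·⌉ = 409
j=4: r + 3k = 590.226 → ⌈·⌉ = 591
j=5: r + 4k = 771.892666… → ⌈·⌉ = 772
j=6: r + 5k = 953.559333… → ⌈·⌉ = 954
j=7: r + 6k = 1135.226 → ⌈·⌉ = 1136
j=8: r + 7k = 1316.892666… → ⌈·⌉ = 1317
j=9: r + 8k = 1498.559333… → ⌈·⌉ = 1499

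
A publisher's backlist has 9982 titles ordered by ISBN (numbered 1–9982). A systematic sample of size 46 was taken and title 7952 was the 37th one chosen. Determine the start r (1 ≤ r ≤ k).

140

k = 9982/46 = 217
r = 7952 − (37−1)×217 = 7952 − 7812 = 140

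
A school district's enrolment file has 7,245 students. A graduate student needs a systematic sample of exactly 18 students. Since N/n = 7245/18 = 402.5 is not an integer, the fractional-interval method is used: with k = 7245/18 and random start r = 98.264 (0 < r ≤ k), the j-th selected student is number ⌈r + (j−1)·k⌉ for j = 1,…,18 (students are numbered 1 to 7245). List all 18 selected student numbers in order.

99, 501, 904, 1306, 1709, 2111, 2514, 2916, 3319, 3721, 4124, 4526, 4929, 5331, 5734, 6136, 6539, 6941

j=1: r + 0k = 98.264 → ⌈·⌉ = 99
j=2: r + 1k = 500.764 → ⌈·⌉ = 501
j=3: r + 2k = 903.264 → ⌈·⌉ = 904
j=4: r + 3k = 1305.764 → ⌈·⌉ = 1306
j=5: r + 4k = 1708.264 → ⌈·⌉ = 1709
j=6: r + 5k = 2110.764 → ⌈·⌉ = 2111
j=7: r + 6k = 2513.264 → ⌈·⌉ = 2514
j=8: r + 7k = 2915.764 → ⌈·⌉ = 2916
j=9: r + 8k = 3318.264 → ⌈·⌉ = 3319
j=10: r + 9k = 3720.764 → ⌈·⌉ = 3721
j=11: r + 10k = 4123.264 → ⌈·⌉ = 4124
j=12: r + 11k = 4525.764 → ⌈·⌉ = 4526
j=13: r + 12k = 4928.264 → ⌈·⌉ = 4929
j=14: r + 13k = 5330.764 → ⌈·⌉ = 5331
j=15: r + 14k = 5733.264 → ⌈·⌉ = 5734
j=16: r + 15k = 6135.764 → ⌈·⌉ = 6136
j=17: r + 16k = 6538.264 → ⌈·⌉ = 6539
j=18: r + 17k = 6940.764 → ⌈·⌉ = 6941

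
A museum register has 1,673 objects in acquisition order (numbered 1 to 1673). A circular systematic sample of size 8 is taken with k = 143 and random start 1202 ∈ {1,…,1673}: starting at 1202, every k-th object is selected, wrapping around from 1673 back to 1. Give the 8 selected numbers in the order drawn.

1202, 1345, 1488, 1631, 101, 244, 387, 530

Selection 1: 1202
Selection 2: 1202 + 143 = 1345
Selection 3: 1345 + 143 = 1488
Selection 4: 1488 + 143 = 1631
Selection 5: 1631 + 143 = 1774 → 1774 − 1673 = 101
Selection 6: 101 + 143 = 244
Selection 7: 244 + 143 = 387
Selection 8: 387 + 143 = 530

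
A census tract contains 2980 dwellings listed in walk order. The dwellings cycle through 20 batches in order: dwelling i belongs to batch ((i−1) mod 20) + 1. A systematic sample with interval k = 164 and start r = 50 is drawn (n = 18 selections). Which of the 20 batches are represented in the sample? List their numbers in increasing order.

Consecutive selections differ by k = 164, so their batch numbers differ by 164 mod 20 = 4.
gcd(164, 20) = 4, so the sample visits 20/4 = 5 distinct residues mod 20.
Start 50 is batch 10; the batches hit are 2, 6, 10, 14, 18.

2, 6, 10, 14, 18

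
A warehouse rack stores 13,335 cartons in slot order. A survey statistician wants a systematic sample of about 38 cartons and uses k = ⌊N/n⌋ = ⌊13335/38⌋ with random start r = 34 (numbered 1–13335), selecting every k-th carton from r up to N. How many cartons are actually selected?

39

k = ⌊13335/38⌋ = 350
Achieved size = ⌊(13335 − 34)/350⌋ + 1 = ⌊13301/350⌋ + 1 = 38 + 1 = 39
(last selection: 34 + 38×350 = 13334 ≤ 13335; next would be 13684 > 13335)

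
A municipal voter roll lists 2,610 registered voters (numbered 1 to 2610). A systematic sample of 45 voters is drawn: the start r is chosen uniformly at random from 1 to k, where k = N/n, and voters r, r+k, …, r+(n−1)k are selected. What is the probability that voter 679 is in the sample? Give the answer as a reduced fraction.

k = 2610/45 = 58.
Voter 679 is selected iff r ≡ 679 (mod 58); exactly one such r in {1,…,58}.
Inclusion probability = 1/58.

1/58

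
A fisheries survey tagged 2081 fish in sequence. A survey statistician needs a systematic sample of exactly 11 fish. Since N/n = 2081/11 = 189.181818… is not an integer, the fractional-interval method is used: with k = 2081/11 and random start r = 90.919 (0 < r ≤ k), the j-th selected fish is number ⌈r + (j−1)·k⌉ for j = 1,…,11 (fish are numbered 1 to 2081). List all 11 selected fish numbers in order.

j=1: r + 0k = 90.919 → ⌈·⌉ = 91
j=2: r + 1k = 280.100818… → ⌈·⌉ = 281
j=3: r + 2k = 469.282636… → ⌈·⌉ = 470
j=4: r + 3k = 658.464454… → ⌈·⌉ = 659
j=5: r + 4k = 847.646272… → ⌈·⌉ = 848
j=6: r + 5k = 1036.828090… → ⌈·⌉ = 1037
j=7: r + 6k = 1226.009909… → ⌈·⌉ = 1227
j=8: r + 7k = 1415.191727… → ⌈·⌉ = 1416
j=9: r + 8k = 1604.373545… → ⌈·⌉ = 1605
j=10: r + 9k = 1793.555363… → ⌈·⌉ = 1794
j=11: r + 10k = 1982.737181… → ⌈·⌉ = 1983

91, 281, 470, 659, 848, 1037, 1227, 1416, 1605, 1794, 1983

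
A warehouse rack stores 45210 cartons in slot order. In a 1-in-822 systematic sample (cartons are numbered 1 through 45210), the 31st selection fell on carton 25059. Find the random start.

399

k = 822
r = 25059 − (31−1)×822 = 25059 − 24660 = 399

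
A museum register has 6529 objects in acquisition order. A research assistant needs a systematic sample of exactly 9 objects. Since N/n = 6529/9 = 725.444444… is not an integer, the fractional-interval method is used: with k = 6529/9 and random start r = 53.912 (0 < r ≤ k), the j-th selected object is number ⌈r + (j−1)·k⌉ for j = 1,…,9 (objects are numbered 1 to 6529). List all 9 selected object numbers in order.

54, 780, 1505, 2231, 2956, 3682, 4407, 5133, 5858

j=1: r + 0k = 53.912 → ⌈·⌉ = 54
j=2: r + 1k = 779.356444… → ⌈·⌉ = 780
j=3: r + 2k = 1504.800888… → ⌈·⌉ = 1505
j=4: r + 3k = 2230.245333… → ⌈·⌉ = 2231
j=5: r + 4k = 2955.689777… → ⌈·⌉ = 2956
j=6: r + 5k = 3681.134222… → ⌈·⌉ = 3682
j=7: r + 6k = 4406.578666… → ⌈·⌉ = 4407
j=8: r + 7k = 5132.023111… → ⌈·⌉ = 5133
j=9: r + 8k = 5857.467555… → ⌈·⌉ = 5858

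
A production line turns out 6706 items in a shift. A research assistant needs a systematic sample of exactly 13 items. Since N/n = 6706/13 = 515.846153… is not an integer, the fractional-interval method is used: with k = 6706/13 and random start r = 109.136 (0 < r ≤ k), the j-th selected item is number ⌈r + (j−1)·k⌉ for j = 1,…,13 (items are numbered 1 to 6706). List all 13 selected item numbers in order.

j=1: r + 0k = 109.136 → ⌈·⌉ = 110
j=2: r + 1k = 624.982153… → ⌈·⌉ = 625
j=3: r + 2k = 1140.828307… → ⌈·⌉ = 1141
j=4: r + 3k = 1656.674461… → ⌈·⌉ = 1657
j=5: r + 4k = 2172.520615… → ⌈·⌉ = 2173
j=6: r + 5k = 2688.366769… → ⌈·⌉ = 2689
j=7: r + 6k = 3204.212923… → ⌈·⌉ = 3205
j=8: r + 7k = 3720.059076… → ⌈·⌉ = 3721
j=9: r + 8k = 4235.905230… → ⌈·⌉ = 4236
j=10: r + 9k = 4751.751384… → ⌈·⌉ = 4752
j=11: r + 10k = 5267.597538… → ⌈·⌉ = 5268
j=12: r + 11k = 5783.443692… → ⌈·⌉ = 5784
j=13: r + 12k = 6299.289846… → ⌈·⌉ = 6300

110, 625, 1141, 1657, 2173, 2689, 3205, 3721, 4236, 4752, 5268, 5784, 6300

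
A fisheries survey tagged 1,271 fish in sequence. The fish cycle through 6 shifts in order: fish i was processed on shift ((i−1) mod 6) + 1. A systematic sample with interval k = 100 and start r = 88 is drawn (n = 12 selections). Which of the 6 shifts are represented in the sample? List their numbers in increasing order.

2, 4, 6

Consecutive selections differ by k = 100, so their shift numbers differ by 100 mod 6 = 4.
gcd(100, 6) = 2, so the sample visits 6/2 = 3 distinct residues mod 6.
Start 88 is shift 4; the shifts hit are 2, 4, 6.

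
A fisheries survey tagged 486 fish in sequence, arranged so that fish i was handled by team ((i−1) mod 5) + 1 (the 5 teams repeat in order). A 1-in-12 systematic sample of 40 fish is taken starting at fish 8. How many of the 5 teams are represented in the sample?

Consecutive selections differ by k = 12, so their team numbers differ by 12 mod 5 = 2.
gcd(12, 5) = 1, so the sample visits 5/1 = 5 distinct residues mod 5.
Start 8 is team 3; the teams hit are 1, 2, 3, 4, 5.

5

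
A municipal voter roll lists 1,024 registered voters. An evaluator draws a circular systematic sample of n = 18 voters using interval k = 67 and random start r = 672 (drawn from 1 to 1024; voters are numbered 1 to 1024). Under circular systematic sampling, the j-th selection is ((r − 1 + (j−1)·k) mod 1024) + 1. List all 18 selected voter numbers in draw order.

Selection 1: 672
Selection 2: 672 + 67 = 739
Selection 3: 739 + 67 = 806
Selection 4: 806 + 67 = 873
Selection 5: 873 + 67 = 940
Selection 6: 940 + 67 = 1007
Selection 7: 1007 + 67 = 1074 → 1074 − 1024 = 50
Selection 8: 50 + 67 = 117
Selection 9: 117 + 67 = 184
Selection 10: 184 + 67 = 251
Selection 11: 251 + 67 = 318
Selection 12: 318 + 67 = 385
Selection 13: 385 + 67 = 452
Selection 14: 452 + 67 = 519
Selection 15: 519 + 67 = 586
Selection 16: 586 + 67 = 653
Selection 17: 653 + 67 = 720
Selection 18: 720 + 67 = 787

672, 739, 806, 873, 940, 1007, 50, 117, 184, 251, 318, 385, 452, 519, 586, 653, 720, 787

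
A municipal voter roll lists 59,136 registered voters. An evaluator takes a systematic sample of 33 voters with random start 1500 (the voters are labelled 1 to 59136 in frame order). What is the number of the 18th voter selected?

k = 59136/33 = 1792
18th selection = r + (18−1)·k = 1500 + 17×1792 = 1500 + 30464 = 31964

31964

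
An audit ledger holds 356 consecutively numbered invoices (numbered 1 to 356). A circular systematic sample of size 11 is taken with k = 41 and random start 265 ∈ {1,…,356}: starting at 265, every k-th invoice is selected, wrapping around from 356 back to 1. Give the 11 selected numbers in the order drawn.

265, 306, 347, 32, 73, 114, 155, 196, 237, 278, 319

Selection 1: 265
Selection 2: 265 + 41 = 306
Selection 3: 306 + 41 = 347
Selection 4: 347 + 41 = 388 → 388 − 356 = 32
Selection 5: 32 + 41 = 73
Selection 6: 73 + 41 = 114
Selection 7: 114 + 41 = 155
Selection 8: 155 + 41 = 196
Selection 9: 196 + 41 = 237
Selection 10: 237 + 41 = 278
Selection 11: 278 + 41 = 319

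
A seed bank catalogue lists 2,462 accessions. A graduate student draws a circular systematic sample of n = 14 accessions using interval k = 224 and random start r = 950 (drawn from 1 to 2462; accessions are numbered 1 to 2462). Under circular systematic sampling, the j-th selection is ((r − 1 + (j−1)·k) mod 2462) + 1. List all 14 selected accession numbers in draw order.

Selection 1: 950
Selection 2: 950 + 224 = 1174
Selection 3: 1174 + 224 = 1398
Selection 4: 1398 + 224 = 1622
Selection 5: 1622 + 224 = 1846
Selection 6: 1846 + 224 = 2070
Selection 7: 2070 + 224 = 2294
Selection 8: 2294 + 224 = 2518 → 2518 − 2462 = 56
Selection 9: 56 + 224 = 280
Selection 10: 280 + 224 = 504
Selection 11: 504 + 224 = 728
Selection 12: 728 + 224 = 952
Selection 13: 952 + 224 = 1176
Selection 14: 1176 + 224 = 1400

950, 1174, 1398, 1622, 1846, 2070, 2294, 56, 280, 504, 728, 952, 1176, 1400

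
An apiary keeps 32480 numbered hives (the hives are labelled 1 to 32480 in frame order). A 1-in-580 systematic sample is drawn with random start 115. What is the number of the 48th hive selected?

k = 580
48th selection = r + (48−1)·k = 115 + 47×580 = 115 + 27260 = 27375

27375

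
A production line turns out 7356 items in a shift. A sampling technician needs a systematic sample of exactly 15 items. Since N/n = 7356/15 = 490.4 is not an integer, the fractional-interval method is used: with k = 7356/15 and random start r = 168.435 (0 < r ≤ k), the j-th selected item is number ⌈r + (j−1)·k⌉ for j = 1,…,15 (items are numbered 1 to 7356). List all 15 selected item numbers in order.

j=1: r + 0k = 168.435 → ⌈·⌉ = 169
j=2: r + 1k = 658.835 → ⌈·⌉ = 659
j=3: r + 2k = 1149.235 → ⌈·⌉ = 1150
j=4: r + 3k = 1639.635 → ⌈·⌉ = 1640
j=5: r + 4k = 2130.035 → ⌈·⌉ = 2131
j=6: r + 5k = 2620.435 → ⌈·⌉ = 2621
j=7: r + 6k = 3110.835 → ⌈·⌉ = 3111
j=8: r + 7k = 3601.235 → ⌈·⌉ = 3602
j=9: r + 8k = 4091.635 → ⌈·⌉ = 4092
j=10: r + 9k = 4582.035 → ⌈·⌉ = 4583
j=11: r + 10k = 5072.435 → ⌈·⌉ = 5073
j=12: r + 11k = 5562.835 → ⌈·⌉ = 5563
j=13: r + 12k = 6053.235 → ⌈·⌉ = 6054
j=14: r + 13k = 6543.635 → ⌈·⌉ = 6544
j=15: r + 14k = 7034.035 → ⌈·⌉ = 7035

169, 659, 1150, 1640, 2131, 2621, 3111, 3602, 4092, 4583, 5073, 5563, 6054, 6544, 7035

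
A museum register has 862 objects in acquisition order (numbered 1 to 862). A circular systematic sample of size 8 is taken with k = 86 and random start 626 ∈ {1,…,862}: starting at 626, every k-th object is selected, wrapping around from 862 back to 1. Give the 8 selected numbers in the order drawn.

626, 712, 798, 22, 108, 194, 280, 366

Selection 1: 626
Selection 2: 626 + 86 = 712
Selection 3: 712 + 86 = 798
Selection 4: 798 + 86 = 884 → 884 − 862 = 22
Selection 5: 22 + 86 = 108
Selection 6: 108 + 86 = 194
Selection 7: 194 + 86 = 280
Selection 8: 280 + 86 = 366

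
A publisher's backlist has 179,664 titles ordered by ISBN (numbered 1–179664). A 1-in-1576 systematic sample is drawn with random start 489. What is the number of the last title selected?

178577

k = 1576
114th selection = r + (114−1)·k = 489 + 113×1576 = 489 + 178088 = 178577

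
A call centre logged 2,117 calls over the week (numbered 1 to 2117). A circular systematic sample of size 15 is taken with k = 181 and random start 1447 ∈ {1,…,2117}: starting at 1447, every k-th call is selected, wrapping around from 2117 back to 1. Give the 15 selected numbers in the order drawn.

Selection 1: 1447
Selection 2: 1447 + 181 = 1628
Selection 3: 1628 + 181 = 1809
Selection 4: 1809 + 181 = 1990
Selection 5: 1990 + 181 = 2171 → 2171 − 2117 = 54
Selection 6: 54 + 181 = 235
Selection 7: 235 + 181 = 416
Selection 8: 416 + 181 = 597
Selection 9: 597 + 181 = 778
Selection 10: 778 + 181 = 959
Selection 11: 959 + 181 = 1140
Selection 12: 1140 + 181 = 1321
Selection 13: 1321 + 181 = 1502
Selection 14: 1502 + 181 = 1683
Selection 15: 1683 + 181 = 1864

1447, 1628, 1809, 1990, 54, 235, 416, 597, 778, 959, 1140, 1321, 1502, 1683, 1864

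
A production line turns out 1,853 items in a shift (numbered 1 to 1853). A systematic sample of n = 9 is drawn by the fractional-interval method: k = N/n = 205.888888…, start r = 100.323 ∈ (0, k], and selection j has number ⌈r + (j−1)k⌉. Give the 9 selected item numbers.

j=1: r + 0k = 100.323 → ⌈·⌉ = 101
j=2: r + 1k = 306.211888… → ⌈·⌉ = 307
j=3: r + 2k = 512.100777… → ⌈·⌉ = 513
j=4: r + 3k = 717.989666… → ⌈·⌉ = 718
j=5: r + 4k = 923.878555… → ⌈·⌉ = 924
j=6: r + 5k = 1129.767444… → ⌈·⌉ = 1130
j=7: r + 6k = 1335.656333… → ⌈·⌉ = 1336
j=8: r + 7k = 1541.545222… → ⌈·⌉ = 1542
j=9: r + 8k = 1747.434111… → ⌈·⌉ = 1748

101, 307, 513, 718, 924, 1130, 1336, 1542, 1748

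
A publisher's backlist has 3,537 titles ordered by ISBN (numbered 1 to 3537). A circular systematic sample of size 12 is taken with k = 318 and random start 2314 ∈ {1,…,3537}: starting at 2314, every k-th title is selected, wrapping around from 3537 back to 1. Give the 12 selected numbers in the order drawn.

2314, 2632, 2950, 3268, 49, 367, 685, 1003, 1321, 1639, 1957, 2275

Selection 1: 2314
Selection 2: 2314 + 318 = 2632
Selection 3: 2632 + 318 = 2950
Selection 4: 2950 + 318 = 3268
Selection 5: 3268 + 318 = 3586 → 3586 − 3537 = 49
Selection 6: 49 + 318 = 367
Selection 7: 367 + 318 = 685
Selection 8: 685 + 318 = 1003
Selection 9: 1003 + 318 = 1321
Selection 10: 1321 + 318 = 1639
Selection 11: 1639 + 318 = 1957
Selection 12: 1957 + 318 = 2275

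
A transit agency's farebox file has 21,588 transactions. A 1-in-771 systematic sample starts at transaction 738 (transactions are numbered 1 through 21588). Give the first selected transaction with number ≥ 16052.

k = 771
Steps past start: ⌈(16052 − 738)/771⌉ = ⌈15314/771⌉ = 20
Selected transaction: 738 + 20×771 = 16158

16158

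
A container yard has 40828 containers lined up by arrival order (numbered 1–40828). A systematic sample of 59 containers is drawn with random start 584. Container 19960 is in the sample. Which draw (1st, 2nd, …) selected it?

k = 40828/59 = 692
position = (19960 − 584)/692 + 1 = 19376/692 + 1 = 28 + 1 = 29

29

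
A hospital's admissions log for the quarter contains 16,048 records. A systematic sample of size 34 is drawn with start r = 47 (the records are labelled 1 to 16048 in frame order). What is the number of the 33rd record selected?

k = 16048/34 = 472
33rd selection = r + (33−1)·k = 47 + 32×472 = 47 + 15104 = 15151

15151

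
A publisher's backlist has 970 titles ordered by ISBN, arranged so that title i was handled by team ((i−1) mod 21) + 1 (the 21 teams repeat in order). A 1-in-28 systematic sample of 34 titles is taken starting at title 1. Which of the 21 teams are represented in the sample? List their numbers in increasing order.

1, 8, 15

Consecutive selections differ by k = 28, so their team numbers differ by 28 mod 21 = 7.
gcd(28, 21) = 7, so the sample visits 21/7 = 3 distinct residues mod 21.
Start 1 is team 1; the teams hit are 1, 8, 15.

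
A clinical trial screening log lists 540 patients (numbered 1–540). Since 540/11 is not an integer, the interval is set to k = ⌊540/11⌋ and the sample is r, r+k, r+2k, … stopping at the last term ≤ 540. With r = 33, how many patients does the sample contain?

11

k = ⌊540/11⌋ = 49
Achieved size = ⌊(540 − 33)/49⌋ + 1 = ⌊507/49⌋ + 1 = 10 + 1 = 11
(last selection: 33 + 10×49 = 523 ≤ 540; next would be 572 > 540)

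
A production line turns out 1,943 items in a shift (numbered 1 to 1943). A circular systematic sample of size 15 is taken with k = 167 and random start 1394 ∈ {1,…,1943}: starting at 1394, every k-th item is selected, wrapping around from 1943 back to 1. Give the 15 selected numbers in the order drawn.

1394, 1561, 1728, 1895, 119, 286, 453, 620, 787, 954, 1121, 1288, 1455, 1622, 1789

Selection 1: 1394
Selection 2: 1394 + 167 = 1561
Selection 3: 1561 + 167 = 1728
Selection 4: 1728 + 167 = 1895
Selection 5: 1895 + 167 = 2062 → 2062 − 1943 = 119
Selection 6: 119 + 167 = 286
Selection 7: 286 + 167 = 453
Selection 8: 453 + 167 = 620
Selection 9: 620 + 167 = 787
Selection 10: 787 + 167 = 954
Selection 11: 954 + 167 = 1121
Selection 12: 1121 + 167 = 1288
Selection 13: 1288 + 167 = 1455
Selection 14: 1455 + 167 = 1622
Selection 15: 1622 + 167 = 1789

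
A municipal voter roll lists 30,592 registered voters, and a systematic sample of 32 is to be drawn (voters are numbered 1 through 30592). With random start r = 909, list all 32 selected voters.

k = N/n = 30592/32 = 956
voter 1: 909
voter 2: 909 + 956 = 1865
voter 3: 1865 + 956 = 2821
voter 4: 2821 + 956 = 3777
voter 5: 3777 + 956 = 4733
voter 6: 4733 + 956 = 5689
voter 7: 5689 + 956 = 6645
voter 8: 6645 + 956 = 7601
voter 9: 7601 + 956 = 8557
voter 10: 8557 + 956 = 9513
voter 11: 9513 + 956 = 10469
voter 12: 10469 + 956 = 11425
voter 13: 11425 + 956 = 12381
voter 14: 12381 + 956 = 13337
voter 15: 13337 + 956 = 14293
voter 16: 14293 + 956 = 15249
voter 17: 15249 + 956 = 16205
voter 18: 16205 + 956 = 17161
voter 19: 17161 + 956 = 18117
voter 20: 18117 + 956 = 19073
voter 21: 19073 + 956 = 20029
voter 22: 20029 + 956 = 20985
voter 23: 20985 + 956 = 21941
voter 24: 21941 + 956 = 22897
voter 25: 22897 + 956 = 23853
voter 26: 23853 + 956 = 24809
voter 27: 24809 + 956 = 25765
voter 28: 25765 + 956 = 26721
voter 29: 26721 + 956 = 27677
voter 30: 27677 + 956 = 28633
voter 31: 28633 + 956 = 29589
voter 32: 29589 + 956 = 30545

909, 1865, 2821, 3777, 4733, 5689, 6645, 7601, 8557, 9513, 10469, 11425, 12381, 13337, 14293, 15249, 16205, 17161, 18117, 19073, 20029, 20985, 21941, 22897, 23853, 24809, 25765, 26721, 27677, 28633, 29589, 30545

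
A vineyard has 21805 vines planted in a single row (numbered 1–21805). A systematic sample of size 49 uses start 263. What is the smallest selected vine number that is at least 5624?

6048

k = 21805/49 = 445
Steps past start: ⌈(5624 − 263)/445⌉ = ⌈5361/445⌉ = 13
Selected vine: 263 + 13×445 = 6048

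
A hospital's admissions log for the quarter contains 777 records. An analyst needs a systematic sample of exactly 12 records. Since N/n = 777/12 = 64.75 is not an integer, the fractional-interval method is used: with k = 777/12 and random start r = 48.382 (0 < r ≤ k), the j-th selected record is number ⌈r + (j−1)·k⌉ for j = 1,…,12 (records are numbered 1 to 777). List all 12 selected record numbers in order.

j=1: r + 0k = 48.382 → ⌈·⌉ = 49
j=2: r + 1k = 113.132 → ⌈·⌉ = 114
j=3: r + 2k = 177.882 → ⌈·⌉ = 178
j=4: r + 3k = 242.632 → ⌈·⌉ = 243
j=5: r + 4k = 307.382 → ⌈·⌉ = 308
j=6: r + 5k = 372.132 → ⌈·⌉ = 373
j=7: r + 6k = 436.882 → ⌈·⌉ = 437
j=8: r + 7k = 501.632 → ⌈·⌉ = 502
j=9: r + 8k = 566.382 → ⌈·⌉ = 567
j=10: r + 9k = 631.132 → ⌈·⌉ = 632
j=11: r + 10k = 695.882 → ⌈·⌉ = 696
j=12: r + 11k = 760.632 → ⌈·⌉ = 761

49, 114, 178, 243, 308, 373, 437, 502, 567, 632, 696, 761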